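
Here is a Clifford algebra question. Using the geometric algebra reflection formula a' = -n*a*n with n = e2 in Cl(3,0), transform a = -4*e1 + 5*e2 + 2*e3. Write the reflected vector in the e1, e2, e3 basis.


Reflection formula: a' = -n*a*n, with n = e2 (unit vector, n^2 = 1).
For reflection through hyperplane perp to e2:
The component along e2 flips sign, others stay.
a = (-4, 5, 2)
a' = (-4, -5, 2)
a' = -4*e1 - 5*e2 + 2*e3


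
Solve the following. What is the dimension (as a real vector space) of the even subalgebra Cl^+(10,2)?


Even subalgebra dimension = 2^(n-1)
n = 10 + 2 = 12
2^(12 - 1) = 2^11 = 2048
Verification: sum of C(12,k) for even k = 1 + 66 + 495 + 924 + 495 + 66 + 1 = 2048
Result = 2048


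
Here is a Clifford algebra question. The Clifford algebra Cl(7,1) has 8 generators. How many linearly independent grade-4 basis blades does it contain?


Number of grade-k basis blades in Cl(p,q) with n = p + q is C(n, k).
n = 7 + 1 = 8
C(8, 4) = 8! / (4! * 4!)
= 40320 / (24 * 24)
= 70


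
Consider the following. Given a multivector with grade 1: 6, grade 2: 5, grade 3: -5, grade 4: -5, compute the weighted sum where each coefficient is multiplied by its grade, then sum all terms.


Grade-weighted sum = sum of grade_k * coefficient_k
1*6 = 6
2*5 = 10
3*(-5) = -15
4*(-5) = -20
Total = 6 + 10 + (-15) + (-20) = -19


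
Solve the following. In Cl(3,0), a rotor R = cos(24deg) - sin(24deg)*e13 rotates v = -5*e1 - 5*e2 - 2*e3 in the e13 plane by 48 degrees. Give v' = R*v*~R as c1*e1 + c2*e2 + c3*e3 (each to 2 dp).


Rotor R = cos(24deg) - sin(24deg)*e13
Rotation angle theta = 2 * 24 = 48 degrees in the e13 plane (e1 -> e3).
The component perpendicular to the plane (e2) is invariant: v'_2 = v2 = -5.00
cos(48deg) = 0.6691, sin(48deg) = 0.7431
v'_1 = v1*cos(theta) - v3*sin(theta) = -5*0.6691 - (-2)*0.7431 = -1.86
v'_3 = v1*sin(theta) + v3*cos(theta) = -5*0.7431 + (-2)*0.6691 = -5.05
v' = -1.86*e1 - 5.00*e2 - 5.05*e3


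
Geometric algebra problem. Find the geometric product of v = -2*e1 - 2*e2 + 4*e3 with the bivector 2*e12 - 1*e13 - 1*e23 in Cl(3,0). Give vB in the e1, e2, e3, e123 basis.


vB has grade-1 (vector) and grade-3 (trivector) parts: vB = (v _| B) + (v ^ B).
Vector part <vB>_1:
  e1: -v2*b12 - v3*b13 = -(-2)*(2) - (4)*(-1) = 8
  e2: v1*b12 - v3*b23 = (-2)*(2) - (4)*(-1) = 0
  e3: v1*b13 + v2*b23 = (-2)*(-1) + (-2)*(-1) = 4
Trivector part <vB>_3:
  e123: v1*b23 - v2*b13 + v3*b12 = (-2)*(-1) - (-2)*(-1) + (4)*(2) = 8
vB = 8*e1 + 0*e2 + 4*e3 + 8*e123


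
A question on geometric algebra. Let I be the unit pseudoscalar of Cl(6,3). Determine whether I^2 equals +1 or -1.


The pseudoscalar I = e1...e_n (product of all n generators) of Cl(p,q) satisfies I^2 = (-1)^(q + n(n-1)/2).
p = 6, q = 3, n = p + q = 9
n(n-1)/2 = 9 * 8 / 2 = 36
Exponent = q + n(n-1)/2 = 3 + 36 = 39
I^2 = (-1)^39 = -1


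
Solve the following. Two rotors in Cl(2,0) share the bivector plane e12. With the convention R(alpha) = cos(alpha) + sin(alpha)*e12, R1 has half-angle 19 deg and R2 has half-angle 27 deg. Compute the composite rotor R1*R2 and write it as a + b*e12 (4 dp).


Same-plane rotors commute and their half-angles add:
R1*R2 = cos(a1 + a2) + sin(a1 + a2)*e12.
a1 + a2 = 19 + 27 = 46 deg
cos(46 deg) = 0.6947
sin(46 deg) = 0.7193
R1*R2 = 0.6947 + 0.7193*e12


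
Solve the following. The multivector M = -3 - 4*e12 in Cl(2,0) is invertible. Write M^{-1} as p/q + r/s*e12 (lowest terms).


M = -3 - 4*e12, where e12^2 = -1.
Since M commutes with its reverse ~M = a - b*e12, M * ~M = a^2 - b^2*e12^2 = a^2 + b^2.
So M^{-1} = ~M / (a^2 + b^2) = (a - b*e12)/(a^2 + b^2).
a^2 + b^2 = 9 + 16 = 25
Scalar part = -3/25 = -3/25
Bivector coeff = 4/25 = 4/25
M^{-1} = -3/25 + 4/25*e12


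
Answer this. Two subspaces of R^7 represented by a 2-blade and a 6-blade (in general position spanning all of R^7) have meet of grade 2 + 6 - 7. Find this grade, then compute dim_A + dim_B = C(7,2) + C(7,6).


Meet grade = grade(A) + grade(B) - n
= 2 + 6 - 7 = 1
C(7,2) = 21
C(7,6) = 7
dim_A + dim_B = 21 + 7 = 28


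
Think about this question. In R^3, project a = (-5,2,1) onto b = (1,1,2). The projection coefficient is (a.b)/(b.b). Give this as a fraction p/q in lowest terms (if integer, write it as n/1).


Projection coefficient = (a . b) / (b . b)
a . b = (-5)*1 + 2*1 + 1*2
= -5 + 2 + 2 = -1
b . b = 1^2 + 1^2 + 2^2
= 1 + 1 + 4 = 6
Coefficient = -1/6
In lowest terms: -1/6


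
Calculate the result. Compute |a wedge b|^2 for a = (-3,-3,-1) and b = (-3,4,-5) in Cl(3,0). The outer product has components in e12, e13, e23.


a wedge b = (a1*b2 - a2*b1)*e12 + (a1*b3 - a3*b1)*e13 + (a2*b3 - a3*b2)*e23
e12 coeff: (-3)*4 - (-3)*(-3) = -12 - 9 = -21
e13 coeff: (-3)*(-5) - (-1)*(-3) = 15 - 3 = 12
e23 coeff: (-3)*(-5) - (-1)*4 = 15 - (-4) = 19
|a wedge b|^2 = (-21)^2 + 12^2 + 19^2
= 441 + 144 + 361
= 946


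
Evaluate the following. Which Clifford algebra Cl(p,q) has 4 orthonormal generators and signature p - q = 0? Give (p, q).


We need p + q = 4 and p - q = 0.
Adding: 2p = 4 + 0 = 4, so p = 2.
Then q = 4 - 2 = 2.
(p, q) = (2, 2)


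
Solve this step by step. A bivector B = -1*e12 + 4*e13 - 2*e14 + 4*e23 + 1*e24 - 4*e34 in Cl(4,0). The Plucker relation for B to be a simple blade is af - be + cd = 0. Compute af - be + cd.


Plucker relation: af - be + cd
a*f = (-1)*(-4) = 4
b*e = 4*1 = 4
c*d = (-2)*4 = -8
af - be + cd = 4 - 4 + (-8)
= -8


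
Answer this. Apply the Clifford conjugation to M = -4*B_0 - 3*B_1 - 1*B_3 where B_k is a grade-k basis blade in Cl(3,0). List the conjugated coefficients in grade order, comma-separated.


Clifford conjugate sign for grade k: (-1)^(k(k+1)/2)
Grade 0: (-1)^(0*1/2) = (-1)^0 = 1, coeff -4 -> -4
Grade 1: (-1)^(1*2/2) = (-1)^1 = -1, coeff -3 -> 3
Grade 3: (-1)^(3*4/2) = (-1)^6 = 1, coeff -1 -> -1
Conjugated coefficients: -4, 3, -1


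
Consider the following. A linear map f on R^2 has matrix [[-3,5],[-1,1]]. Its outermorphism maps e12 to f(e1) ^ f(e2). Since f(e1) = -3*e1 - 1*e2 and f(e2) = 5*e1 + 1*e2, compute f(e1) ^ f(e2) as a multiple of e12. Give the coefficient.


The outermorphism of a linear map f sends e1^e2 to f(e1)^f(e2).
f(e1) = -3*e1 - 1*e2
f(e2) = 5*e1 + 1*e2
f(e1) ^ f(e2) = (-3*e1 - 1*e2) ^ (5*e1 + 1*e2)
= (-3)*1*e12 + (-1)*5*e21
= (-3 - (-5))*e12
= 2*e12
Coefficient = 2


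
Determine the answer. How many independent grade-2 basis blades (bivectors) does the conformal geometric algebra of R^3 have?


The conformal model of R^3 uses Cl(4,1) with m = 3 + 2 = 5 generators.
Number of grade-2 blades = C(m, 2) = C(5, 2)
= 5*4/2 = 10


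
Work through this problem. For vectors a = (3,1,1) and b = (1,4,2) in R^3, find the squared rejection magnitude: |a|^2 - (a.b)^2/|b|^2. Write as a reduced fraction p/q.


|a|^2 = 3^2 + 1^2 + 1^2 = 11
|b|^2 = 1^2 + 4^2 + 2^2 = 21
a . b = 3*1 + 1*4 + 1*2 = 9
(a.b)^2 = 9^2 = 81
|rej|^2 = 11 - 81/21
= (231 - 81)/21
= 150/21
In lowest terms: 50/7


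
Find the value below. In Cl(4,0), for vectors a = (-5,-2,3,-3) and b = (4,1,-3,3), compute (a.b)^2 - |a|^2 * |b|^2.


a . b = (-5)*4 + (-2)*1 + 3*(-3) + (-3)*3
= -20 + (-2) + (-9) + (-9) = -40
|a|^2 = (-5)^2 + (-2)^2 + 3^2 + (-3)^2 = 47
|b|^2 = 4^2 + 1^2 + (-3)^2 + 3^2 = 35
(a.b)^2 = (-40)^2 = 1600
|a|^2 * |b|^2 = 47 * 35 = 1645
Result = 1600 - 1645 = -45


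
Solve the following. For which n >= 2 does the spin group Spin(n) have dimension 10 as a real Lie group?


dim Spin(n) = dim so(n) = n(n-1)/2.
Solve n(n-1)/2 = 10, i.e. n^2 - n - 20 = 0.
Discriminant = 1 + 8*10 = 81
n = (1 + sqrt(81))/2 = (1 + 9)/2 = 5


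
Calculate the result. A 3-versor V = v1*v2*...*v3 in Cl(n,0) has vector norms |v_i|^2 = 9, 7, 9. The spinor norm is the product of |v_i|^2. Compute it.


Spinor norm N(V) = |v1|^2 * |v2|^2 * ... * |v3|^2
= 9 * 7 * 9
Running product: 9, 63, 567
N(V) = 567


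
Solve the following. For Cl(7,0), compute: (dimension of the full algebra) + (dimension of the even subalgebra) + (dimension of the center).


n = 7 + 0 = 7
Total dim = 2^7 = 128
Even subalgebra dim = 2^6 = 64
n is odd, so center dim = 2
Sum = 128 + 64 + 2 = 194


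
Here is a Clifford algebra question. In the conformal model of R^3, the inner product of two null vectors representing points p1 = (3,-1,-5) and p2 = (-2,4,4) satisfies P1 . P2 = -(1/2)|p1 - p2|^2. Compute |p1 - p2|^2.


p1 - p2 = (5, -5, -9)
|p1 - p2|^2 = 5^2 + (-5)^2 + (-9)^2
= 25 + 25 + 81
= 131


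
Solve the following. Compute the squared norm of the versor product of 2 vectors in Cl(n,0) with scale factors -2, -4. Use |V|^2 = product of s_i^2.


Each vector v_i has |v_i|^2 = s_i^2
Squared scales: (-2)^2 = 4, (-4)^2 = 16
|V|^2 = 4 * 16
= 64


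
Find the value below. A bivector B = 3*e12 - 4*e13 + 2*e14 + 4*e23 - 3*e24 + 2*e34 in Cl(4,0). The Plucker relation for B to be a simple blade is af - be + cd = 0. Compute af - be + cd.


Plucker relation: af - be + cd
a*f = 3*2 = 6
b*e = (-4)*(-3) = 12
c*d = 2*4 = 8
af - be + cd = 6 - 12 + 8
= 2


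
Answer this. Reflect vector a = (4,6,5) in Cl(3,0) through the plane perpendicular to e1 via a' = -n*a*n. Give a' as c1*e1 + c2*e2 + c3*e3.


Reflection formula: a' = -n*a*n, with n = e1 (unit vector, n^2 = 1).
For reflection through hyperplane perp to e1:
The component along e1 flips sign, others stay.
a = (4, 6, 5)
a' = (-4, 6, 5)
a' = -4*e1 + 6*e2 + 5*e3


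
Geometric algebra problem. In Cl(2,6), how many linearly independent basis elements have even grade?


Even subalgebra dimension = 2^(n-1)
n = 2 + 6 = 8
2^(8 - 1) = 2^7 = 128
Verification: sum of C(8,k) for even k = 1 + 28 + 70 + 28 + 1 = 128
Result = 128


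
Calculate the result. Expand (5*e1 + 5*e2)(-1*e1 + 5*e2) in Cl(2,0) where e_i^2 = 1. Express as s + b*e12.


Expand: (5*e1 + 5*e2)(-1*e1 + 5*e2)
= 5*(-1)*e1e1 + 5*5*e1e2 + 5*(-1)*e2e1 + 5*5*e2e2
Using e1^2 = e2^2 = 1, e2e1 = -e1e2:
Scalar part s = 5*(-1) + 5*5 = -5 + 25 = 20
Bivector part b = 5*5 - 5*(-1) = 25 - (-5) = 30
uv = 20 + 30*e12


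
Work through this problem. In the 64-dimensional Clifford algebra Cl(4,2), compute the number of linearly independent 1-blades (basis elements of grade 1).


Number of grade-k basis blades in Cl(p,q) with n = p + q is C(n, k).
n = 4 + 2 = 6
C(6, 1) = 6! / (1! * 5!)
= 720 / (1 * 120)
= 6


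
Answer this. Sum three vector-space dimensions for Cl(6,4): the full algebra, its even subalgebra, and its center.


n = 6 + 4 = 10
Total dim = 2^10 = 1024
Even subalgebra dim = 2^9 = 512
n is even, so center dim = 1
Sum = 1024 + 512 + 1 = 1537


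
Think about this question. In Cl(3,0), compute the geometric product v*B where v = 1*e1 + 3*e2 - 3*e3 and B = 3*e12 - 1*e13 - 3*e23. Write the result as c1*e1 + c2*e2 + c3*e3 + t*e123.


vB has grade-1 (vector) and grade-3 (trivector) parts: vB = (v _| B) + (v ^ B).
Vector part <vB>_1:
  e1: -v2*b12 - v3*b13 = -(3)*(3) - (-3)*(-1) = -12
  e2: v1*b12 - v3*b23 = (1)*(3) - (-3)*(-3) = -6
  e3: v1*b13 + v2*b23 = (1)*(-1) + (3)*(-3) = -10
Trivector part <vB>_3:
  e123: v1*b23 - v2*b13 + v3*b12 = (1)*(-3) - (3)*(-1) + (-3)*(3) = -9
vB = -12*e1 - 6*e2 - 10*e3 - 9*e123


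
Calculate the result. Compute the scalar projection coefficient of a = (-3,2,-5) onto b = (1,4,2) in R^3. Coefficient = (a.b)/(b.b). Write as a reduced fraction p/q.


Projection coefficient = (a . b) / (b . b)
a . b = (-3)*1 + 2*4 + (-5)*2
= -3 + 8 + (-10) = -5
b . b = 1^2 + 4^2 + 2^2
= 1 + 16 + 4 = 21
Coefficient = -5/21
In lowest terms: -5/21


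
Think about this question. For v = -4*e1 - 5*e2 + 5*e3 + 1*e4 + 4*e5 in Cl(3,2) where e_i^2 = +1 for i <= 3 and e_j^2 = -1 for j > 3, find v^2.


v^2 = sum of c_i^2 * e_i^2
Positive signature terms (e_i^2 = +1): (-4)^2 + (-5)^2 + 5^2 = 66
Negative signature terms (e_j^2 = -1): 1^2 + 4^2 = 17
v^2 = 66 - 17 = 49


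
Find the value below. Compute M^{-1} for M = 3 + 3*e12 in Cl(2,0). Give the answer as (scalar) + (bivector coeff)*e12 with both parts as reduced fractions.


M = 3 + 3*e12, where e12^2 = -1.
Since M commutes with its reverse ~M = a - b*e12, M * ~M = a^2 - b^2*e12^2 = a^2 + b^2.
So M^{-1} = ~M / (a^2 + b^2) = (a - b*e12)/(a^2 + b^2).
a^2 + b^2 = 9 + 9 = 18
Scalar part = 3/18 = 1/6
Bivector coeff = -3/18 = -1/6
M^{-1} = 1/6 - 1/6*e12


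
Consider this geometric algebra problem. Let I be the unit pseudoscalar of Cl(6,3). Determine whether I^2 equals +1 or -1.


The pseudoscalar I = e1...e_n (product of all n generators) of Cl(p,q) satisfies I^2 = (-1)^(q + n(n-1)/2).
p = 6, q = 3, n = p + q = 9
n(n-1)/2 = 9 * 8 / 2 = 36
Exponent = q + n(n-1)/2 = 3 + 36 = 39
I^2 = (-1)^39 = -1


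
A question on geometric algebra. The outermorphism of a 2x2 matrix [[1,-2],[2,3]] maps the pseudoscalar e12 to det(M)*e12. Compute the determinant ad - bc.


The outermorphism of a linear map f sends e1^e2 to f(e1)^f(e2).
f(e1) = 1*e1 + 2*e2
f(e2) = -2*e1 + 3*e2
f(e1) ^ f(e2) = (1*e1 + 2*e2) ^ (-2*e1 + 3*e2)
= 1*3*e12 + 2*(-2)*e21
= (3 - (-4))*e12
= 7*e12
Coefficient = 7


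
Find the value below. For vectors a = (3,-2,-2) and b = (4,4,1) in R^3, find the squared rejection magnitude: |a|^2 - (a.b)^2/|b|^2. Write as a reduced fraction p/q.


|a|^2 = 3^2 + (-2)^2 + (-2)^2 = 17
|b|^2 = 4^2 + 4^2 + 1^2 = 33
a . b = 3*4 + (-2)*4 + (-2)*1 = 2
(a.b)^2 = 2^2 = 4
|rej|^2 = 17 - 4/33
= (561 - 4)/33
= 557/33
In lowest terms: 557/33


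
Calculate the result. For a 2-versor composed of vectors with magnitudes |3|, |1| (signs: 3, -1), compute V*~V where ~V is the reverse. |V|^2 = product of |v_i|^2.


Each vector v_i has |v_i|^2 = s_i^2
Squared scales: 3^2 = 9, (-1)^2 = 1
|V|^2 = 9 * 1
= 9


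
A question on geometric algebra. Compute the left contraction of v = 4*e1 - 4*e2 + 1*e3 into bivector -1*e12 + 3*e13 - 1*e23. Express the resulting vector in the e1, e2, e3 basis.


Left contraction v _| B = <vB>_1 (grade-1 part of the geometric product vB).
Using e1_|e12 = e2, e2_|e12 = -e1, e1_|e13 = e3, e3_|e13 = -e1, e2_|e23 = e3, e3_|e23 = -e2:
e1 coeff: -v2*b12 - v3*b13 = -(-4)*(-1) - (1)*(3) = -7
e2 coeff: v1*b12 - v3*b23 = (4)*(-1) - (1)*(-1) = -3
e3 coeff: v1*b13 + v2*b23 = (4)*(3) + (-4)*(-1) = 16
v _| B = -7*e1 - 3*e2 + 16*e3


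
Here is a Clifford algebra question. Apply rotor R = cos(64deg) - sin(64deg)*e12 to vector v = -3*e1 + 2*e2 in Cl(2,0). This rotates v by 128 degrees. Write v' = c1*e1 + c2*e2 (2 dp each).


Rotor R = cos(64deg) - sin(64deg)*e12
Rotation angle theta = 2 * 64 = 128 degrees
v' = R*v*~R rotates v by theta.
cos(128deg) = -0.6157, sin(128deg) = 0.7880
v'_1 = -3*cos(128deg) - 2*sin(128deg)
= -3*(-0.6157) - 2*0.7880
= 0.27
v'_2 = -3*sin(128deg) + 2*cos(128deg)
= -3*0.7880 + 2*(-0.6157)
= -3.60
v' = 0.27*e1 - 3.60*e2


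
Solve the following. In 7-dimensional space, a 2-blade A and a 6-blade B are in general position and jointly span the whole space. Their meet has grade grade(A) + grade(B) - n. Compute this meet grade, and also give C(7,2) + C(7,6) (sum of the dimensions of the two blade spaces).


Meet grade = grade(A) + grade(B) - n
= 2 + 6 - 7 = 1
C(7,2) = 21
C(7,6) = 7
dim_A + dim_B = 21 + 7 = 28


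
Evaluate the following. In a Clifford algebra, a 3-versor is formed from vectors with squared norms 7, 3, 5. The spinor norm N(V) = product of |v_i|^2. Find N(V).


Spinor norm N(V) = |v1|^2 * |v2|^2 * ... * |v3|^2
= 7 * 3 * 5
Running product: 7, 21, 105
N(V) = 105


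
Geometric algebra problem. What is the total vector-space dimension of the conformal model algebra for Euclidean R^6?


The conformal model of R^6 uses Cl(7,1): the 6 Euclidean generators plus two extra orthogonal generators e+ (e+^2 = +1) and e- (e-^2 = -1), from which the null vectors e0, einf are built.
Number of generators m = 6 + 2 = 8.
dim Cl(p,q) = 2^m = 2^8 = 256


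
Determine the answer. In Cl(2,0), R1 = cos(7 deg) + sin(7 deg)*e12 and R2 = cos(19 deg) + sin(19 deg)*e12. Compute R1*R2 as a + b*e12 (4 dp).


Same-plane rotors commute and their half-angles add:
R1*R2 = cos(a1 + a2) + sin(a1 + a2)*e12.
a1 + a2 = 7 + 19 = 26 deg
cos(26 deg) = 0.8988
sin(26 deg) = 0.4384
R1*R2 = 0.8988 + 0.4384*e12


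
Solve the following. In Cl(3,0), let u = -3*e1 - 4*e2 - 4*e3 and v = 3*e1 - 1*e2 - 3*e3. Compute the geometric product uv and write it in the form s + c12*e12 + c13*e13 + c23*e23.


In Cl(3,0): e_i^2 = 1, e_ie_j = -e_je_i for i != j.
Scalar part = u . v = (-3)*3 + (-4)*(-1) + (-4)*(-3)
= -9 + 4 + 12 = 7
e12 coeff = (-3)*(-1) - (-4)*3 = 3 - (-12) = 15
e13 coeff = (-3)*(-3) - (-4)*3 = 9 - (-12) = 21
e23 coeff = (-4)*(-3) - (-4)*(-1) = 12 - 4 = 8
uv = 7 + 15*e12 + 21*e13 + 8*e23


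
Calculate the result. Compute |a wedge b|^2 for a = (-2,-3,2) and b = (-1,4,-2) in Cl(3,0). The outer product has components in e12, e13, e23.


a wedge b = (a1*b2 - a2*b1)*e12 + (a1*b3 - a3*b1)*e13 + (a2*b3 - a3*b2)*e23
e12 coeff: (-2)*4 - (-3)*(-1) = -8 - 3 = -11
e13 coeff: (-2)*(-2) - 2*(-1) = 4 - (-2) = 6
e23 coeff: (-3)*(-2) - 2*4 = 6 - 8 = -2
|a wedge b|^2 = (-11)^2 + 6^2 + (-2)^2
= 121 + 36 + 4
= 161


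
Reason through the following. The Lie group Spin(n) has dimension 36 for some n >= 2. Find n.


dim Spin(n) = dim so(n) = n(n-1)/2.
Solve n(n-1)/2 = 36, i.e. n^2 - n - 72 = 0.
Discriminant = 1 + 8*36 = 289
n = (1 + sqrt(289))/2 = (1 + 17)/2 = 9


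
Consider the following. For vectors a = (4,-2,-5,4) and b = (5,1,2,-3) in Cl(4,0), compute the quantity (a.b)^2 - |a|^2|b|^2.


a . b = 4*5 + (-2)*1 + (-5)*2 + 4*(-3)
= 20 + (-2) + (-10) + (-12) = -4
|a|^2 = 4^2 + (-2)^2 + (-5)^2 + 4^2 = 61
|b|^2 = 5^2 + 1^2 + 2^2 + (-3)^2 = 39
(a.b)^2 = (-4)^2 = 16
|a|^2 * |b|^2 = 61 * 39 = 2379
Result = 16 - 2379 = -2363


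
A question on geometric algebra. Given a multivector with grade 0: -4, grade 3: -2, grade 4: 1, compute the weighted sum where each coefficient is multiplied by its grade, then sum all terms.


Grade-weighted sum = sum of grade_k * coefficient_k
0*(-4) = 0
3*(-2) = -6
4*1 = 4
Total = 0 + (-6) + 4 = -2


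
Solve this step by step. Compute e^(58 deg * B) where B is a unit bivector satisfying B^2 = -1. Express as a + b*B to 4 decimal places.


For a unit bivector B with B^2 = -1, the exponential series gives
e^(theta*B) = cos(theta) + sin(theta)*B (the GA analogue of Euler's formula).
theta = 58 degrees = 1.012291 rad
cos(58 deg) = 0.5299
sin(58 deg) = 0.8480
exp(theta*B) = 0.5299 + 0.8480*B


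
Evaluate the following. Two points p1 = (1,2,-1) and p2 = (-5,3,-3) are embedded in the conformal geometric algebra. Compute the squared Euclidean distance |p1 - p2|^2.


p1 - p2 = (6, -1, 2)
|p1 - p2|^2 = 6^2 + (-1)^2 + 2^2
= 36 + 1 + 4
= 41


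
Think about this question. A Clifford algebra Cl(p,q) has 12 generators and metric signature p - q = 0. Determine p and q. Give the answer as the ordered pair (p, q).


We need p + q = 12 and p - q = 0.
Adding: 2p = 12 + 0 = 12, so p = 6.
Then q = 12 - 6 = 6.
(p, q) = (6, 6)


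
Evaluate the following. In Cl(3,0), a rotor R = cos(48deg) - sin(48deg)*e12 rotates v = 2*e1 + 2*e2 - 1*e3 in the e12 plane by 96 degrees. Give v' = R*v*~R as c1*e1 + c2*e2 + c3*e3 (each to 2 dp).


Rotor R = cos(48deg) - sin(48deg)*e12
Rotation angle theta = 2 * 48 = 96 degrees in the e12 plane (e1 -> e2).
The component perpendicular to the plane (e3) is invariant: v'_3 = v3 = -1.00
cos(96deg) = -0.1045, sin(96deg) = 0.9945
v'_1 = v1*cos(theta) - v2*sin(theta) = 2*(-0.1045) - 2*0.9945 = -2.20
v'_2 = v1*sin(theta) + v2*cos(theta) = 2*0.9945 + 2*(-0.1045) = 1.78
v' = -2.20*e1 + 1.78*e2 - 1.00*e3


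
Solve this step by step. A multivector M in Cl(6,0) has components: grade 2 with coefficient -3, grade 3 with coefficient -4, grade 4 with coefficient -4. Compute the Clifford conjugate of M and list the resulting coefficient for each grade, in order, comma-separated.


Clifford conjugate sign for grade k: (-1)^(k(k+1)/2)
Grade 2: (-1)^(2*3/2) = (-1)^3 = -1, coeff -3 -> 3
Grade 3: (-1)^(3*4/2) = (-1)^6 = 1, coeff -4 -> -4
Grade 4: (-1)^(4*5/2) = (-1)^10 = 1, coeff -4 -> -4
Conjugated coefficients: 3, -4, -4


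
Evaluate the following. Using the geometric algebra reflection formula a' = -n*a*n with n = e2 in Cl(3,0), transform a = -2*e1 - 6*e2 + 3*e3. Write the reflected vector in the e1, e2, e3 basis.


Reflection formula: a' = -n*a*n, with n = e2 (unit vector, n^2 = 1).
For reflection through hyperplane perp to e2:
The component along e2 flips sign, others stay.
a = (-2, -6, 3)
a' = (-2, 6, 3)
a' = -2*e1 + 6*e2 + 3*e3


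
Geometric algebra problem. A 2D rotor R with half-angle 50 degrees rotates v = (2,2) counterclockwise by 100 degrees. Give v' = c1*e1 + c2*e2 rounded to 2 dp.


Rotor R = cos(50deg) - sin(50deg)*e12
Rotation angle theta = 2 * 50 = 100 degrees
v' = R*v*~R rotates v by theta.
cos(100deg) = -0.1736, sin(100deg) = 0.9848
v'_1 = 2*cos(100deg) - 2*sin(100deg)
= 2*(-0.1736) - 2*0.9848
= -2.32
v'_2 = 2*sin(100deg) + 2*cos(100deg)
= 2*0.9848 + 2*(-0.1736)
= 1.62
v' = -2.32*e1 + 1.62*e2


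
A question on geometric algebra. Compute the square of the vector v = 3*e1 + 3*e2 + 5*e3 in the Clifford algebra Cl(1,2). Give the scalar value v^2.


v^2 = sum of c_i^2 * e_i^2
Positive signature terms (e_i^2 = +1): 3^2 = 9
Negative signature terms (e_j^2 = -1): 3^2 + 5^2 = 34
v^2 = 9 - 34 = -25


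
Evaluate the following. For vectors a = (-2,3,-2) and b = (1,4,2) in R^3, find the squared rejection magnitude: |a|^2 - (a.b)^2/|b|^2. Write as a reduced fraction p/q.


|a|^2 = (-2)^2 + 3^2 + (-2)^2 = 17
|b|^2 = 1^2 + 4^2 + 2^2 = 21
a . b = (-2)*1 + 3*4 + (-2)*2 = 6
(a.b)^2 = 6^2 = 36
|rej|^2 = 17 - 36/21
= (357 - 36)/21
= 321/21
In lowest terms: 107/7


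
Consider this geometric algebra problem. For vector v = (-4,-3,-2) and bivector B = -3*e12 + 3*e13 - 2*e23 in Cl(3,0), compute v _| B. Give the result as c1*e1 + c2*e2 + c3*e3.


Left contraction v _| B = <vB>_1 (grade-1 part of the geometric product vB).
Using e1_|e12 = e2, e2_|e12 = -e1, e1_|e13 = e3, e3_|e13 = -e1, e2_|e23 = e3, e3_|e23 = -e2:
e1 coeff: -v2*b12 - v3*b13 = -(-3)*(-3) - (-2)*(3) = -3
e2 coeff: v1*b12 - v3*b23 = (-4)*(-3) - (-2)*(-2) = 8
e3 coeff: v1*b13 + v2*b23 = (-4)*(3) + (-3)*(-2) = -6
v _| B = -3*e1 + 8*e2 - 6*e3


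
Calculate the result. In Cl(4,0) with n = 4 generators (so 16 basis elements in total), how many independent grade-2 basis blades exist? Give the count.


Number of grade-k basis blades in Cl(p,q) with n = p + q is C(n, k).
n = 4 + 0 = 4
C(4, 2) = 4! / (2! * 2!)
= 24 / (2 * 2)
= 6


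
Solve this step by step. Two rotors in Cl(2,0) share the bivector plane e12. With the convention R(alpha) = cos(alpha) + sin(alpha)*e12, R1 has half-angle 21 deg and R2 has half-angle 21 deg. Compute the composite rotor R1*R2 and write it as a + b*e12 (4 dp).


Same-plane rotors commute and their half-angles add:
R1*R2 = cos(a1 + a2) + sin(a1 + a2)*e12.
a1 + a2 = 21 + 21 = 42 deg
cos(42 deg) = 0.7431
sin(42 deg) = 0.6691
R1*R2 = 0.7431 + 0.6691*e12


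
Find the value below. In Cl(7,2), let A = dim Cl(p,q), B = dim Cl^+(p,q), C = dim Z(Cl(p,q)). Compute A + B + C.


n = 7 + 2 = 9
Total dim = 2^9 = 512
Even subalgebra dim = 2^8 = 256
n is odd, so center dim = 2
Sum = 512 + 256 + 2 = 770


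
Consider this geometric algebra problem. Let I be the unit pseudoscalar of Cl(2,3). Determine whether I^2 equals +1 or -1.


The pseudoscalar I = e1...e_n (product of all n generators) of Cl(p,q) satisfies I^2 = (-1)^(q + n(n-1)/2).
p = 2, q = 3, n = p + q = 5
n(n-1)/2 = 5 * 4 / 2 = 10
Exponent = q + n(n-1)/2 = 3 + 10 = 13
I^2 = (-1)^13 = -1


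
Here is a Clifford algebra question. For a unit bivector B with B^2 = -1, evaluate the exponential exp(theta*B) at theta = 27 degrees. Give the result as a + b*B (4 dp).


For a unit bivector B with B^2 = -1, the exponential series gives
e^(theta*B) = cos(theta) + sin(theta)*B (the GA analogue of Euler's formula).
theta = 27 degrees = 0.471239 rad
cos(27 deg) = 0.8910
sin(27 deg) = 0.4540
exp(theta*B) = 0.8910 + 0.4540*B


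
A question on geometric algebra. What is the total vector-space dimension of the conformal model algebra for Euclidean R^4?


The conformal model of R^4 uses Cl(5,1): the 4 Euclidean generators plus two extra orthogonal generators e+ (e+^2 = +1) and e- (e-^2 = -1), from which the null vectors e0, einf are built.
Number of generators m = 4 + 2 = 6.
dim Cl(p,q) = 2^m = 2^6 = 64


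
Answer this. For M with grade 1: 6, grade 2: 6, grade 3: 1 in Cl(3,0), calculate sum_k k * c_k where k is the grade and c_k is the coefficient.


Grade-weighted sum = sum of grade_k * coefficient_k
1*6 = 6
2*6 = 12
3*1 = 3
Total = 6 + 12 + 3 = 21


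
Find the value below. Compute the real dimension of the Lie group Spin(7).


Spin(n) double-covers SO(n); both have Lie algebra so(n) of dimension n(n-1)/2.
n = 7
n(n-1) = 7 * 6 = 42
dim Spin(7) = 42/2 = 21


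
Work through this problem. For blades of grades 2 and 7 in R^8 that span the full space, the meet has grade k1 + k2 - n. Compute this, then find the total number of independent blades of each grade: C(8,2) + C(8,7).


Meet grade = grade(A) + grade(B) - n
= 2 + 7 - 8 = 1
C(8,2) = 28
C(8,7) = 8
dim_A + dim_B = 28 + 8 = 36


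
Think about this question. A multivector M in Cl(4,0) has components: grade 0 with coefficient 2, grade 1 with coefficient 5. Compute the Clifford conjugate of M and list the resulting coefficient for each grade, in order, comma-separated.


Clifford conjugate sign for grade k: (-1)^(k(k+1)/2)
Grade 0: (-1)^(0*1/2) = (-1)^0 = 1, coeff 2 -> 2
Grade 1: (-1)^(1*2/2) = (-1)^1 = -1, coeff 5 -> -5
Conjugated coefficients: 2, -5


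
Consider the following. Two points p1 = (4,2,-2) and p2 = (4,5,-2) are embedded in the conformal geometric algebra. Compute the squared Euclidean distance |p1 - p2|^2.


p1 - p2 = (0, -3, 0)
|p1 - p2|^2 = 0^2 + (-3)^2 + 0^2
= 0 + 9 + 0
= 9


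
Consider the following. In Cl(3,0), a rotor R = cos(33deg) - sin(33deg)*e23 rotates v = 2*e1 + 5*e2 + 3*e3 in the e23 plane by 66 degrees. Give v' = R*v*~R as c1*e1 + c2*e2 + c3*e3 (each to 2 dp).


Rotor R = cos(33deg) - sin(33deg)*e23
Rotation angle theta = 2 * 33 = 66 degrees in the e23 plane (e2 -> e3).
The component perpendicular to the plane (e1) is invariant: v'_1 = v1 = 2.00
cos(66deg) = 0.4067, sin(66deg) = 0.9135
v'_2 = v2*cos(theta) - v3*sin(theta) = 5*0.4067 - 3*0.9135 = -0.71
v'_3 = v2*sin(theta) + v3*cos(theta) = 5*0.9135 + 3*0.4067 = 5.79
v' = 2.00*e1 - 0.71*e2 + 5.79*e3


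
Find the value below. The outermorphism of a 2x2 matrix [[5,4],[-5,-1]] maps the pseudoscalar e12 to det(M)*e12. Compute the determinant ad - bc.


The outermorphism of a linear map f sends e1^e2 to f(e1)^f(e2).
f(e1) = 5*e1 - 5*e2
f(e2) = 4*e1 - 1*e2
f(e1) ^ f(e2) = (5*e1 - 5*e2) ^ (4*e1 - 1*e2)
= 5*(-1)*e12 + (-5)*4*e21
= (-5 - (-20))*e12
= 15*e12
Coefficient = 15


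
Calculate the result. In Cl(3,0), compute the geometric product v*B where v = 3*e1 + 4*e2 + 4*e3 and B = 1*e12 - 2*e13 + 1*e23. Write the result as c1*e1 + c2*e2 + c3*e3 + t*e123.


vB has grade-1 (vector) and grade-3 (trivector) parts: vB = (v _| B) + (v ^ B).
Vector part <vB>_1:
  e1: -v2*b12 - v3*b13 = -(4)*(1) - (4)*(-2) = 4
  e2: v1*b12 - v3*b23 = (3)*(1) - (4)*(1) = -1
  e3: v1*b13 + v2*b23 = (3)*(-2) + (4)*(1) = -2
Trivector part <vB>_3:
  e123: v1*b23 - v2*b13 + v3*b12 = (3)*(1) - (4)*(-2) + (4)*(1) = 15
vB = 4*e1 - 1*e2 - 2*e3 + 15*e123


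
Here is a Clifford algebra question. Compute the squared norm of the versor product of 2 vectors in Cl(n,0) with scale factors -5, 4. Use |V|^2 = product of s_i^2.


Each vector v_i has |v_i|^2 = s_i^2
Squared scales: (-5)^2 = 25, 4^2 = 16
|V|^2 = 25 * 16
= 400


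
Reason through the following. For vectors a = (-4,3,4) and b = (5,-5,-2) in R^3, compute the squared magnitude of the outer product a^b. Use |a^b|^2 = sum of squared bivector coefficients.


a wedge b = (a1*b2 - a2*b1)*e12 + (a1*b3 - a3*b1)*e13 + (a2*b3 - a3*b2)*e23
e12 coeff: (-4)*(-5) - 3*5 = 20 - 15 = 5
e13 coeff: (-4)*(-2) - 4*5 = 8 - 20 = -12
e23 coeff: 3*(-2) - 4*(-5) = -6 - (-20) = 14
|a wedge b|^2 = 5^2 + (-12)^2 + 14^2
= 25 + 144 + 196
= 365


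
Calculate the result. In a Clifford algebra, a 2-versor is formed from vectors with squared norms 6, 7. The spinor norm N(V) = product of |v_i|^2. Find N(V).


Spinor norm N(V) = |v1|^2 * |v2|^2 * ... * |v2|^2
= 6 * 7
Running product: 6, 42
N(V) = 42


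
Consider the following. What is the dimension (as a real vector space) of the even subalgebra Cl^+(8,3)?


Even subalgebra dimension = 2^(n-1)
n = 8 + 3 = 11
2^(11 - 1) = 2^10 = 1024
Verification: sum of C(11,k) for even k = 1 + 55 + 330 + 462 + 165 + 11 = 1024
Result = 1024


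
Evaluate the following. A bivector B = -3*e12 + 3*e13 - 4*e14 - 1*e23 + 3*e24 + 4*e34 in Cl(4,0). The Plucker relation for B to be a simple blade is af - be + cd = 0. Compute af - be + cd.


Plucker relation: af - be + cd
a*f = (-3)*4 = -12
b*e = 3*3 = 9
c*d = (-4)*(-1) = 4
af - be + cd = -12 - 9 + 4
= -17


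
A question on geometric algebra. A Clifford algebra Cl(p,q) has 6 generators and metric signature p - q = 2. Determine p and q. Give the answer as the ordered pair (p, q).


We need p + q = 6 and p - q = 2.
Adding: 2p = 6 + 2 = 8, so p = 4.
Then q = 6 - 4 = 2.
(p, q) = (4, 2)


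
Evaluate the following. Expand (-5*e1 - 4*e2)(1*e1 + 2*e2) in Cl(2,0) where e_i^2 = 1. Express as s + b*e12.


Expand: (-5*e1 - 4*e2)(1*e1 + 2*e2)
= (-5)*1*e1e1 + (-5)*2*e1e2 + (-4)*1*e2e1 + (-4)*2*e2e2
Using e1^2 = e2^2 = 1, e2e1 = -e1e2:
Scalar part s = (-5)*1 + (-4)*2 = -5 + (-8) = -13
Bivector part b = (-5)*2 - (-4)*1 = -10 - (-4) = -6
uv = -13 - 6*e12


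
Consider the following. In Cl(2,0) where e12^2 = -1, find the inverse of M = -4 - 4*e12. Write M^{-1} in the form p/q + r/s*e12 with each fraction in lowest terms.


M = -4 - 4*e12, where e12^2 = -1.
Since M commutes with its reverse ~M = a - b*e12, M * ~M = a^2 - b^2*e12^2 = a^2 + b^2.
So M^{-1} = ~M / (a^2 + b^2) = (a - b*e12)/(a^2 + b^2).
a^2 + b^2 = 16 + 16 = 32
Scalar part = -4/32 = -1/8
Bivector coeff = 4/32 = 1/8
M^{-1} = -1/8 + 1/8*e12


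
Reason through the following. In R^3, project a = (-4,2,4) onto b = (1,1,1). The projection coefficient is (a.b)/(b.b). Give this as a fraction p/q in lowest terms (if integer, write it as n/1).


Projection coefficient = (a . b) / (b . b)
a . b = (-4)*1 + 2*1 + 4*1
= -4 + 2 + 4 = 2
b . b = 1^2 + 1^2 + 1^2
= 1 + 1 + 1 = 3
Coefficient = 2/3
In lowest terms: 2/3


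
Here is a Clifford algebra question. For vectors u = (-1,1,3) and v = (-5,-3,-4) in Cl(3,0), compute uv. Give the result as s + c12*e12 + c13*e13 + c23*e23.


In Cl(3,0): e_i^2 = 1, e_ie_j = -e_je_i for i != j.
Scalar part = u . v = (-1)*(-5) + 1*(-3) + 3*(-4)
= 5 + (-3) + (-12) = -10
e12 coeff = (-1)*(-3) - 1*(-5) = 3 - (-5) = 8
e13 coeff = (-1)*(-4) - 3*(-5) = 4 - (-15) = 19
e23 coeff = 1*(-4) - 3*(-3) = -4 - (-9) = 5
uv = -10 + 8*e12 + 19*e13 + 5*e23


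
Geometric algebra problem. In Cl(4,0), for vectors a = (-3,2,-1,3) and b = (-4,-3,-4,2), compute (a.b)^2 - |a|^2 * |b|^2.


a . b = (-3)*(-4) + 2*(-3) + (-1)*(-4) + 3*2
= 12 + (-6) + 4 + 6 = 16
|a|^2 = (-3)^2 + 2^2 + (-1)^2 + 3^2 = 23
|b|^2 = (-4)^2 + (-3)^2 + (-4)^2 + 2^2 = 45
(a.b)^2 = 16^2 = 256
|a|^2 * |b|^2 = 23 * 45 = 1035
Result = 256 - 1035 = -779


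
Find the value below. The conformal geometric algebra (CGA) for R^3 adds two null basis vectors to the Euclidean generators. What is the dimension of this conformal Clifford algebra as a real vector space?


The conformal model of R^3 uses Cl(4,1): the 3 Euclidean generators plus two extra orthogonal generators e+ (e+^2 = +1) and e- (e-^2 = -1), from which the null vectors e0, einf are built.
Number of generators m = 3 + 2 = 5.
dim Cl(p,q) = 2^m = 2^5 = 32


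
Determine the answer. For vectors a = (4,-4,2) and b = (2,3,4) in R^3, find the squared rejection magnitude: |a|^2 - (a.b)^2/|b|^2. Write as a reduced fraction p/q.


|a|^2 = 4^2 + (-4)^2 + 2^2 = 36
|b|^2 = 2^2 + 3^2 + 4^2 = 29
a . b = 4*2 + (-4)*3 + 2*4 = 4
(a.b)^2 = 4^2 = 16
|rej|^2 = 36 - 16/29
= (1044 - 16)/29
= 1028/29
In lowest terms: 1028/29


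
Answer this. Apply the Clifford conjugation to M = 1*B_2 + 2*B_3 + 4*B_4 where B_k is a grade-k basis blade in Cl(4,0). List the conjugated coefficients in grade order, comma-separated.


Clifford conjugate sign for grade k: (-1)^(k(k+1)/2)
Grade 2: (-1)^(2*3/2) = (-1)^3 = -1, coeff 1 -> -1
Grade 3: (-1)^(3*4/2) = (-1)^6 = 1, coeff 2 -> 2
Grade 4: (-1)^(4*5/2) = (-1)^10 = 1, coeff 4 -> 4
Conjugated coefficients: -1, 2, 4


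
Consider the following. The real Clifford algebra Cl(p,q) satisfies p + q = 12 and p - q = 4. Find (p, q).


We need p + q = 12 and p - q = 4.
Adding: 2p = 12 + 4 = 16, so p = 8.
Then q = 12 - 8 = 4.
(p, q) = (8, 4)


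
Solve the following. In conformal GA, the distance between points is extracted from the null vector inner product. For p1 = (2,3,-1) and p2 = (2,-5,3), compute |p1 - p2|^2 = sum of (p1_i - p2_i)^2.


p1 - p2 = (0, 8, -4)
|p1 - p2|^2 = 0^2 + 8^2 + (-4)^2
= 0 + 64 + 16
= 80


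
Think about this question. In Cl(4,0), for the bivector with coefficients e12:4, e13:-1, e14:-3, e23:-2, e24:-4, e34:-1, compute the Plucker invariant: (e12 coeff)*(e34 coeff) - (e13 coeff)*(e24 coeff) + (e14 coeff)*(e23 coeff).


Plucker relation: af - be + cd
a*f = 4*(-1) = -4
b*e = (-1)*(-4) = 4
c*d = (-3)*(-2) = 6
af - be + cd = -4 - 4 + 6
= -2


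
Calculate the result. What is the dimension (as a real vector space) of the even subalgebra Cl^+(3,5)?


Even subalgebra dimension = 2^(n-1)
n = 3 + 5 = 8
2^(8 - 1) = 2^7 = 128
Verification: sum of C(8,k) for even k = 1 + 28 + 70 + 28 + 1 = 128
Result = 128


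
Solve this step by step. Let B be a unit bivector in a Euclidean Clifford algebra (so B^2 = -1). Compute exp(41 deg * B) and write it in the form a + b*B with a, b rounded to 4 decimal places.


For a unit bivector B with B^2 = -1, the exponential series gives
e^(theta*B) = cos(theta) + sin(theta)*B (the GA analogue of Euler's formula).
theta = 41 degrees = 0.715585 rad
cos(41 deg) = 0.7547
sin(41 deg) = 0.6561
exp(theta*B) = 0.7547 + 0.6561*B


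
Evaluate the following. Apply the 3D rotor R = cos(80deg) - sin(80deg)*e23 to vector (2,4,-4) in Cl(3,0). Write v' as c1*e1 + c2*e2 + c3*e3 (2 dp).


Rotor R = cos(80deg) - sin(80deg)*e23
Rotation angle theta = 2 * 80 = 160 degrees in the e23 plane (e2 -> e3).
The component perpendicular to the plane (e1) is invariant: v'_1 = v1 = 2.00
cos(160deg) = -0.9397, sin(160deg) = 0.3420
v'_2 = v2*cos(theta) - v3*sin(theta) = 4*(-0.9397) - (-4)*0.3420 = -2.39
v'_3 = v2*sin(theta) + v3*cos(theta) = 4*0.3420 + (-4)*(-0.9397) = 5.13
v' = 2.00*e1 - 2.39*e2 + 5.13*e3


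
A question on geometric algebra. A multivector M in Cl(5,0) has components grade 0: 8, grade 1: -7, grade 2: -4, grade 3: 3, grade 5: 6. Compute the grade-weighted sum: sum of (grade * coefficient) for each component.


Grade-weighted sum = sum of grade_k * coefficient_k
0*8 = 0
1*(-7) = -7
2*(-4) = -8
3*3 = 9
5*6 = 30
Total = 0 + (-7) + (-8) + 9 + 30 = 24


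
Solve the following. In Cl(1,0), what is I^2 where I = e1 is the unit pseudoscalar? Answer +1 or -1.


The pseudoscalar I = e1...e_n (product of all n generators) of Cl(p,q) satisfies I^2 = (-1)^(q + n(n-1)/2).
p = 1, q = 0, n = p + q = 1
n(n-1)/2 = 1 * 0 / 2 = 0
Exponent = q + n(n-1)/2 = 0 + 0 = 0
I^2 = (-1)^0 = +1


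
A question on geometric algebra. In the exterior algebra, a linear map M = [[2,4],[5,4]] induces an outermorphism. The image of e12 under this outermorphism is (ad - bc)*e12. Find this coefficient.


The outermorphism of a linear map f sends e1^e2 to f(e1)^f(e2).
f(e1) = 2*e1 + 5*e2
f(e2) = 4*e1 + 4*e2
f(e1) ^ f(e2) = (2*e1 + 5*e2) ^ (4*e1 + 4*e2)
= 2*4*e12 + 5*4*e21
= (8 - 20)*e12
= -12*e12
Coefficient = -12


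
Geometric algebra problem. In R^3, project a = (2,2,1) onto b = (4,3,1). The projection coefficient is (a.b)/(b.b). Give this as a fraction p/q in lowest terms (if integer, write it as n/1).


Projection coefficient = (a . b) / (b . b)
a . b = 2*4 + 2*3 + 1*1
= 8 + 6 + 1 = 15
b . b = 4^2 + 3^2 + 1^2
= 16 + 9 + 1 = 26
Coefficient = 15/26
In lowest terms: 15/26


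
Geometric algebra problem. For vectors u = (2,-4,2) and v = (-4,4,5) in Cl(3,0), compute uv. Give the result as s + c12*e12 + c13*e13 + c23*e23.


In Cl(3,0): e_i^2 = 1, e_ie_j = -e_je_i for i != j.
Scalar part = u . v = 2*(-4) + (-4)*4 + 2*5
= -8 + (-16) + 10 = -14
e12 coeff = 2*4 - (-4)*(-4) = 8 - 16 = -8
e13 coeff = 2*5 - 2*(-4) = 10 - (-8) = 18
e23 coeff = (-4)*5 - 2*4 = -20 - 8 = -28
uv = -14 - 8*e12 + 18*e13 - 28*e23


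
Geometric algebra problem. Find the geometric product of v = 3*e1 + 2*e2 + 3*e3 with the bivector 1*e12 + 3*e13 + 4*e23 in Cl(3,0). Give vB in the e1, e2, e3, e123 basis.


vB has grade-1 (vector) and grade-3 (trivector) parts: vB = (v _| B) + (v ^ B).
Vector part <vB>_1:
  e1: -v2*b12 - v3*b13 = -(2)*(1) - (3)*(3) = -11
  e2: v1*b12 - v3*b23 = (3)*(1) - (3)*(4) = -9
  e3: v1*b13 + v2*b23 = (3)*(3) + (2)*(4) = 17
Trivector part <vB>_3:
  e123: v1*b23 - v2*b13 + v3*b12 = (3)*(4) - (2)*(3) + (3)*(1) = 9
vB = -11*e1 - 9*e2 + 17*e3 + 9*e123


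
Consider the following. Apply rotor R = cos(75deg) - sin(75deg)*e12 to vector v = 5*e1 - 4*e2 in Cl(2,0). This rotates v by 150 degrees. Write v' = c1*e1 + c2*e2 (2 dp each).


Rotor R = cos(75deg) - sin(75deg)*e12
Rotation angle theta = 2 * 75 = 150 degrees
v' = R*v*~R rotates v by theta.
cos(150deg) = -0.8660, sin(150deg) = 0.5000
v'_1 = 5*cos(150deg) - (-4)*sin(150deg)
= 5*(-0.8660) - (-4)*0.5000
= -2.33
v'_2 = 5*sin(150deg) + (-4)*cos(150deg)
= 5*0.5000 + (-4)*(-0.8660)
= 5.96
v' = -2.33*e1 + 5.96*e2


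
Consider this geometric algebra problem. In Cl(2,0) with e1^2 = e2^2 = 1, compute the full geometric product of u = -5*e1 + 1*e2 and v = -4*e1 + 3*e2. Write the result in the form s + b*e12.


Expand: (-5*e1 + 1*e2)(-4*e1 + 3*e2)
= (-5)*(-4)*e1e1 + (-5)*3*e1e2 + 1*(-4)*e2e1 + 1*3*e2e2
Using e1^2 = e2^2 = 1, e2e1 = -e1e2:
Scalar part s = (-5)*(-4) + 1*3 = 20 + 3 = 23
Bivector part b = (-5)*3 - 1*(-4) = -15 - (-4) = -11
uv = 23 - 11*e12


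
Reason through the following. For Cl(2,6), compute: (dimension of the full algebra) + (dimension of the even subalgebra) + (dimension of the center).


n = 2 + 6 = 8
Total dim = 2^8 = 256
Even subalgebra dim = 2^7 = 128
n is even, so center dim = 1
Sum = 256 + 128 + 1 = 385


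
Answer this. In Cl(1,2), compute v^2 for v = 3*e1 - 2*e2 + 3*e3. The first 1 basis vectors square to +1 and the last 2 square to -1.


v^2 = sum of c_i^2 * e_i^2
Positive signature terms (e_i^2 = +1): 3^2 = 9
Negative signature terms (e_j^2 = -1): (-2)^2 + 3^2 = 13
v^2 = 9 - 13 = -4


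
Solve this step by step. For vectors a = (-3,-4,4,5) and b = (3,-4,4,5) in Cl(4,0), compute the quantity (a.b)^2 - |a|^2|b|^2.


a . b = (-3)*3 + (-4)*(-4) + 4*4 + 5*5
= -9 + 16 + 16 + 25 = 48
|a|^2 = (-3)^2 + (-4)^2 + 4^2 + 5^2 = 66
|b|^2 = 3^2 + (-4)^2 + 4^2 + 5^2 = 66
(a.b)^2 = 48^2 = 2304
|a|^2 * |b|^2 = 66 * 66 = 4356
Result = 2304 - 4356 = -2052


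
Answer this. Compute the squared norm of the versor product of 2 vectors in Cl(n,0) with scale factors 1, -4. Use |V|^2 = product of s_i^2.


Each vector v_i has |v_i|^2 = s_i^2
Squared scales: 1^2 = 1, (-4)^2 = 16
|V|^2 = 1 * 16
= 16


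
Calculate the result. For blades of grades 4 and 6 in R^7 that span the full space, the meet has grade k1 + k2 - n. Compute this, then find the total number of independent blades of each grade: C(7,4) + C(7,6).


Meet grade = grade(A) + grade(B) - n
= 4 + 6 - 7 = 3
C(7,4) = 35
C(7,6) = 7
dim_A + dim_B = 35 + 7 = 42


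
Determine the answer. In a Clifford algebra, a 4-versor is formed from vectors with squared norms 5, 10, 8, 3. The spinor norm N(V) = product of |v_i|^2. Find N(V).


Spinor norm N(V) = |v1|^2 * |v2|^2 * ... * |v4|^2
= 5 * 10 * 8 * 3
Running product: 5, 50, 400, 1200
N(V) = 1200


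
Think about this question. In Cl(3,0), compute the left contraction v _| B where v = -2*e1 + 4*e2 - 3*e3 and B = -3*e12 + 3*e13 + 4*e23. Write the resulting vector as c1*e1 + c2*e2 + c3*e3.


Left contraction v _| B = <vB>_1 (grade-1 part of the geometric product vB).
Using e1_|e12 = e2, e2_|e12 = -e1, e1_|e13 = e3, e3_|e13 = -e1, e2_|e23 = e3, e3_|e23 = -e2:
e1 coeff: -v2*b12 - v3*b13 = -(4)*(-3) - (-3)*(3) = 21
e2 coeff: v1*b12 - v3*b23 = (-2)*(-3) - (-3)*(4) = 18
e3 coeff: v1*b13 + v2*b23 = (-2)*(3) + (4)*(4) = 10
v _| B = 21*e1 + 18*e2 + 10*e3
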